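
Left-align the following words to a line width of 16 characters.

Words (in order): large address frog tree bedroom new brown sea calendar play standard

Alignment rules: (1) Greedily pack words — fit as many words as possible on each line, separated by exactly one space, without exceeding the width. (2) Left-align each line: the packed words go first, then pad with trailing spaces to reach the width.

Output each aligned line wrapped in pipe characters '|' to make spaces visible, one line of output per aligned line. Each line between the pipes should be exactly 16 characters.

Line 1: ['large', 'address'] (min_width=13, slack=3)
Line 2: ['frog', 'tree'] (min_width=9, slack=7)
Line 3: ['bedroom', 'new'] (min_width=11, slack=5)
Line 4: ['brown', 'sea'] (min_width=9, slack=7)
Line 5: ['calendar', 'play'] (min_width=13, slack=3)
Line 6: ['standard'] (min_width=8, slack=8)

Answer: |large address   |
|frog tree       |
|bedroom new     |
|brown sea       |
|calendar play   |
|standard        |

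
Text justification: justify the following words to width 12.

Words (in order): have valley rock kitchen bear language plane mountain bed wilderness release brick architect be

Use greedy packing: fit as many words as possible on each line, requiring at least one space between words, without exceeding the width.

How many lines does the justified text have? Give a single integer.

Answer: 10

Derivation:
Line 1: ['have', 'valley'] (min_width=11, slack=1)
Line 2: ['rock', 'kitchen'] (min_width=12, slack=0)
Line 3: ['bear'] (min_width=4, slack=8)
Line 4: ['language'] (min_width=8, slack=4)
Line 5: ['plane'] (min_width=5, slack=7)
Line 6: ['mountain', 'bed'] (min_width=12, slack=0)
Line 7: ['wilderness'] (min_width=10, slack=2)
Line 8: ['release'] (min_width=7, slack=5)
Line 9: ['brick'] (min_width=5, slack=7)
Line 10: ['architect', 'be'] (min_width=12, slack=0)
Total lines: 10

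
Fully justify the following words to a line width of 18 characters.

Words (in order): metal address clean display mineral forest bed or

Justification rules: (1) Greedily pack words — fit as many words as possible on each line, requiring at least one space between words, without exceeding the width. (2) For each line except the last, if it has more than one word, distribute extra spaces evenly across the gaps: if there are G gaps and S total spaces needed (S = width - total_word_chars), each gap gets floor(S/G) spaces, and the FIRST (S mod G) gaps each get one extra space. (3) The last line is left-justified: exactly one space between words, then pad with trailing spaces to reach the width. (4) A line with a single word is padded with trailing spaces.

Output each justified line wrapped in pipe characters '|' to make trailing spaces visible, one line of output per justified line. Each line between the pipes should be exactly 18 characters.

Line 1: ['metal', 'address'] (min_width=13, slack=5)
Line 2: ['clean', 'display'] (min_width=13, slack=5)
Line 3: ['mineral', 'forest', 'bed'] (min_width=18, slack=0)
Line 4: ['or'] (min_width=2, slack=16)

Answer: |metal      address|
|clean      display|
|mineral forest bed|
|or                |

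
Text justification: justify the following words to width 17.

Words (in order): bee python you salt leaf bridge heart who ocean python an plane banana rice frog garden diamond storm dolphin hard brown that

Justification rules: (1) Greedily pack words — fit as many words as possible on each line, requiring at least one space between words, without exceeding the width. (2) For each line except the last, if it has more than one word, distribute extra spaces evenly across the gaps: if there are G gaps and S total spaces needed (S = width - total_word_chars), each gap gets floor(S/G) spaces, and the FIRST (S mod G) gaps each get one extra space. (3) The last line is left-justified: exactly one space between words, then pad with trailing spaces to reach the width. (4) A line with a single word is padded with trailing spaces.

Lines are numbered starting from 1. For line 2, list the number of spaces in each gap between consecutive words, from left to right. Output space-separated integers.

Line 1: ['bee', 'python', 'you'] (min_width=14, slack=3)
Line 2: ['salt', 'leaf', 'bridge'] (min_width=16, slack=1)
Line 3: ['heart', 'who', 'ocean'] (min_width=15, slack=2)
Line 4: ['python', 'an', 'plane'] (min_width=15, slack=2)
Line 5: ['banana', 'rice', 'frog'] (min_width=16, slack=1)
Line 6: ['garden', 'diamond'] (min_width=14, slack=3)
Line 7: ['storm', 'dolphin'] (min_width=13, slack=4)
Line 8: ['hard', 'brown', 'that'] (min_width=15, slack=2)

Answer: 2 1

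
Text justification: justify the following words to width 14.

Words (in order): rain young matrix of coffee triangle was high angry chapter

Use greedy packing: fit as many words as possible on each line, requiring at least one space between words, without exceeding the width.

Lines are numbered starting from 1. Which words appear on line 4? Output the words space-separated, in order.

Answer: triangle was

Derivation:
Line 1: ['rain', 'young'] (min_width=10, slack=4)
Line 2: ['matrix', 'of'] (min_width=9, slack=5)
Line 3: ['coffee'] (min_width=6, slack=8)
Line 4: ['triangle', 'was'] (min_width=12, slack=2)
Line 5: ['high', 'angry'] (min_width=10, slack=4)
Line 6: ['chapter'] (min_width=7, slack=7)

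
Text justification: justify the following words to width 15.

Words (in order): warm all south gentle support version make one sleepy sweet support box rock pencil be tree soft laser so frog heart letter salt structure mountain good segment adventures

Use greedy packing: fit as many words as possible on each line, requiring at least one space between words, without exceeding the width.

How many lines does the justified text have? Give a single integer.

Answer: 13

Derivation:
Line 1: ['warm', 'all', 'south'] (min_width=14, slack=1)
Line 2: ['gentle', 'support'] (min_width=14, slack=1)
Line 3: ['version', 'make'] (min_width=12, slack=3)
Line 4: ['one', 'sleepy'] (min_width=10, slack=5)
Line 5: ['sweet', 'support'] (min_width=13, slack=2)
Line 6: ['box', 'rock', 'pencil'] (min_width=15, slack=0)
Line 7: ['be', 'tree', 'soft'] (min_width=12, slack=3)
Line 8: ['laser', 'so', 'frog'] (min_width=13, slack=2)
Line 9: ['heart', 'letter'] (min_width=12, slack=3)
Line 10: ['salt', 'structure'] (min_width=14, slack=1)
Line 11: ['mountain', 'good'] (min_width=13, slack=2)
Line 12: ['segment'] (min_width=7, slack=8)
Line 13: ['adventures'] (min_width=10, slack=5)
Total lines: 13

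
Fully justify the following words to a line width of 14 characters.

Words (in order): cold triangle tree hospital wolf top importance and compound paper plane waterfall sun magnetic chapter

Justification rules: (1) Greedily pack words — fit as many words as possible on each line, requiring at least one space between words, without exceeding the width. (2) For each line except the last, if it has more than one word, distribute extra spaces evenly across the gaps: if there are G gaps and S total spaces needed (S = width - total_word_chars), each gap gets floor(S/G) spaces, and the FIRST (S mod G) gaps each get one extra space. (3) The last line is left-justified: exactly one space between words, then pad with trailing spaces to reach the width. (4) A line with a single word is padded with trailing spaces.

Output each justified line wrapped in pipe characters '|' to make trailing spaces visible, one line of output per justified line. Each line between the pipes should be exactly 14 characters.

Line 1: ['cold', 'triangle'] (min_width=13, slack=1)
Line 2: ['tree', 'hospital'] (min_width=13, slack=1)
Line 3: ['wolf', 'top'] (min_width=8, slack=6)
Line 4: ['importance', 'and'] (min_width=14, slack=0)
Line 5: ['compound', 'paper'] (min_width=14, slack=0)
Line 6: ['plane'] (min_width=5, slack=9)
Line 7: ['waterfall', 'sun'] (min_width=13, slack=1)
Line 8: ['magnetic'] (min_width=8, slack=6)
Line 9: ['chapter'] (min_width=7, slack=7)

Answer: |cold  triangle|
|tree  hospital|
|wolf       top|
|importance and|
|compound paper|
|plane         |
|waterfall  sun|
|magnetic      |
|chapter       |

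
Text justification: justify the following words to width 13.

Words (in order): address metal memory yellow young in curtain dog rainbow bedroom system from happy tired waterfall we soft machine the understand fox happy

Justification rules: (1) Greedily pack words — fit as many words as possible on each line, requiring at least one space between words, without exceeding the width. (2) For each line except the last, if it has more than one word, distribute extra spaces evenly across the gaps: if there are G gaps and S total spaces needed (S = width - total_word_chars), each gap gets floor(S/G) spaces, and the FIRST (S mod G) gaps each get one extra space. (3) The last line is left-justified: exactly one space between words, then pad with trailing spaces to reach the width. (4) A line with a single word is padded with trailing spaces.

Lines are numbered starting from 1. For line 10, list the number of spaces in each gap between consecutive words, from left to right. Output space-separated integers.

Line 1: ['address', 'metal'] (min_width=13, slack=0)
Line 2: ['memory', 'yellow'] (min_width=13, slack=0)
Line 3: ['young', 'in'] (min_width=8, slack=5)
Line 4: ['curtain', 'dog'] (min_width=11, slack=2)
Line 5: ['rainbow'] (min_width=7, slack=6)
Line 6: ['bedroom'] (min_width=7, slack=6)
Line 7: ['system', 'from'] (min_width=11, slack=2)
Line 8: ['happy', 'tired'] (min_width=11, slack=2)
Line 9: ['waterfall', 'we'] (min_width=12, slack=1)
Line 10: ['soft', 'machine'] (min_width=12, slack=1)
Line 11: ['the'] (min_width=3, slack=10)
Line 12: ['understand'] (min_width=10, slack=3)
Line 13: ['fox', 'happy'] (min_width=9, slack=4)

Answer: 2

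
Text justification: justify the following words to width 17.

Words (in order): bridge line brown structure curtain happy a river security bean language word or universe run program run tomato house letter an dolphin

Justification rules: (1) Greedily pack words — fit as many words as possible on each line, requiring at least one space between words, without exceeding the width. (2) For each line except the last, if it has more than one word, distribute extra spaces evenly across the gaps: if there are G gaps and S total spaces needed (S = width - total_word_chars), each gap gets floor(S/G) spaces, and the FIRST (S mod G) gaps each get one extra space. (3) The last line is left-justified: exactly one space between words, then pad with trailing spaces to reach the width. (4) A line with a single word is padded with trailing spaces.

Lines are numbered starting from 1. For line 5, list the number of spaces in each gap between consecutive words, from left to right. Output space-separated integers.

Answer: 2 1

Derivation:
Line 1: ['bridge', 'line', 'brown'] (min_width=17, slack=0)
Line 2: ['structure', 'curtain'] (min_width=17, slack=0)
Line 3: ['happy', 'a', 'river'] (min_width=13, slack=4)
Line 4: ['security', 'bean'] (min_width=13, slack=4)
Line 5: ['language', 'word', 'or'] (min_width=16, slack=1)
Line 6: ['universe', 'run'] (min_width=12, slack=5)
Line 7: ['program', 'run'] (min_width=11, slack=6)
Line 8: ['tomato', 'house'] (min_width=12, slack=5)
Line 9: ['letter', 'an', 'dolphin'] (min_width=17, slack=0)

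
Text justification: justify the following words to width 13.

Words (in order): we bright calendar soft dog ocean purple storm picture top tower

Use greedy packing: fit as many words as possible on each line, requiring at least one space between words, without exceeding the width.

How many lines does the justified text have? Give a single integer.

Answer: 6

Derivation:
Line 1: ['we', 'bright'] (min_width=9, slack=4)
Line 2: ['calendar', 'soft'] (min_width=13, slack=0)
Line 3: ['dog', 'ocean'] (min_width=9, slack=4)
Line 4: ['purple', 'storm'] (min_width=12, slack=1)
Line 5: ['picture', 'top'] (min_width=11, slack=2)
Line 6: ['tower'] (min_width=5, slack=8)
Total lines: 6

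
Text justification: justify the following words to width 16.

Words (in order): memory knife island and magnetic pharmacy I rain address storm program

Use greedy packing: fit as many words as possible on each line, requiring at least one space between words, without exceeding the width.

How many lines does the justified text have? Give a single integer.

Line 1: ['memory', 'knife'] (min_width=12, slack=4)
Line 2: ['island', 'and'] (min_width=10, slack=6)
Line 3: ['magnetic'] (min_width=8, slack=8)
Line 4: ['pharmacy', 'I', 'rain'] (min_width=15, slack=1)
Line 5: ['address', 'storm'] (min_width=13, slack=3)
Line 6: ['program'] (min_width=7, slack=9)
Total lines: 6

Answer: 6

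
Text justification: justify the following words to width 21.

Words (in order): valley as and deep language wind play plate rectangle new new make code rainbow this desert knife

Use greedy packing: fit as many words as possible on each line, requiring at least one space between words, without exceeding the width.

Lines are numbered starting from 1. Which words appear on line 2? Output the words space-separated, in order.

Answer: language wind play

Derivation:
Line 1: ['valley', 'as', 'and', 'deep'] (min_width=18, slack=3)
Line 2: ['language', 'wind', 'play'] (min_width=18, slack=3)
Line 3: ['plate', 'rectangle', 'new'] (min_width=19, slack=2)
Line 4: ['new', 'make', 'code', 'rainbow'] (min_width=21, slack=0)
Line 5: ['this', 'desert', 'knife'] (min_width=17, slack=4)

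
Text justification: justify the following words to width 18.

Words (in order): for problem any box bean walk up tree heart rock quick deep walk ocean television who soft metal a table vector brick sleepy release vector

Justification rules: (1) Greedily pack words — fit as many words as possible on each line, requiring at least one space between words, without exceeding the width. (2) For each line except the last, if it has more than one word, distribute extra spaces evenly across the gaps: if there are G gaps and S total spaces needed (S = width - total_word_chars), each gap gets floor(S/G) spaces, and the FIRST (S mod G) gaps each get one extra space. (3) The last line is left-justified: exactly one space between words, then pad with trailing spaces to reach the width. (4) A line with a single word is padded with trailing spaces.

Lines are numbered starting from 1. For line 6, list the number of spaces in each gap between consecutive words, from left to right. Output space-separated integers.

Answer: 2 2 1

Derivation:
Line 1: ['for', 'problem', 'any'] (min_width=15, slack=3)
Line 2: ['box', 'bean', 'walk', 'up'] (min_width=16, slack=2)
Line 3: ['tree', 'heart', 'rock'] (min_width=15, slack=3)
Line 4: ['quick', 'deep', 'walk'] (min_width=15, slack=3)
Line 5: ['ocean', 'television'] (min_width=16, slack=2)
Line 6: ['who', 'soft', 'metal', 'a'] (min_width=16, slack=2)
Line 7: ['table', 'vector', 'brick'] (min_width=18, slack=0)
Line 8: ['sleepy', 'release'] (min_width=14, slack=4)
Line 9: ['vector'] (min_width=6, slack=12)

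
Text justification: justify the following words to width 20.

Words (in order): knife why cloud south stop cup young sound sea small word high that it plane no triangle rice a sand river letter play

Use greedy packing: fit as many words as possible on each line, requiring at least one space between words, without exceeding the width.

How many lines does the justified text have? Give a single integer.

Line 1: ['knife', 'why', 'cloud'] (min_width=15, slack=5)
Line 2: ['south', 'stop', 'cup', 'young'] (min_width=20, slack=0)
Line 3: ['sound', 'sea', 'small', 'word'] (min_width=20, slack=0)
Line 4: ['high', 'that', 'it', 'plane'] (min_width=18, slack=2)
Line 5: ['no', 'triangle', 'rice', 'a'] (min_width=18, slack=2)
Line 6: ['sand', 'river', 'letter'] (min_width=17, slack=3)
Line 7: ['play'] (min_width=4, slack=16)
Total lines: 7

Answer: 7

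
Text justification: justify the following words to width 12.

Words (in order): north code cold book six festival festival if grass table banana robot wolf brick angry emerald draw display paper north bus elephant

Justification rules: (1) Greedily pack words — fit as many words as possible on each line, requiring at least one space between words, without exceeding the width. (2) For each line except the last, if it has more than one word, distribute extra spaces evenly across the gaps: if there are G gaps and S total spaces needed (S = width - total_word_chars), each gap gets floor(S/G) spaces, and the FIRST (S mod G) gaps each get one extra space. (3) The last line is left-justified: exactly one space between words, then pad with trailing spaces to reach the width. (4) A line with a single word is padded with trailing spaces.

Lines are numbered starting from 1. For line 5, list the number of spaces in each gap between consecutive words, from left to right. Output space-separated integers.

Answer: 2

Derivation:
Line 1: ['north', 'code'] (min_width=10, slack=2)
Line 2: ['cold', 'book'] (min_width=9, slack=3)
Line 3: ['six', 'festival'] (min_width=12, slack=0)
Line 4: ['festival', 'if'] (min_width=11, slack=1)
Line 5: ['grass', 'table'] (min_width=11, slack=1)
Line 6: ['banana', 'robot'] (min_width=12, slack=0)
Line 7: ['wolf', 'brick'] (min_width=10, slack=2)
Line 8: ['angry'] (min_width=5, slack=7)
Line 9: ['emerald', 'draw'] (min_width=12, slack=0)
Line 10: ['display'] (min_width=7, slack=5)
Line 11: ['paper', 'north'] (min_width=11, slack=1)
Line 12: ['bus', 'elephant'] (min_width=12, slack=0)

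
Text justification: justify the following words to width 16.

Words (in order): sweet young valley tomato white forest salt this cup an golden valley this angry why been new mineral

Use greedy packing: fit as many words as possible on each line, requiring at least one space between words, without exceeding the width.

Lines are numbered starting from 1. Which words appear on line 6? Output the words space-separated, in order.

Line 1: ['sweet', 'young'] (min_width=11, slack=5)
Line 2: ['valley', 'tomato'] (min_width=13, slack=3)
Line 3: ['white', 'forest'] (min_width=12, slack=4)
Line 4: ['salt', 'this', 'cup', 'an'] (min_width=16, slack=0)
Line 5: ['golden', 'valley'] (min_width=13, slack=3)
Line 6: ['this', 'angry', 'why'] (min_width=14, slack=2)
Line 7: ['been', 'new', 'mineral'] (min_width=16, slack=0)

Answer: this angry why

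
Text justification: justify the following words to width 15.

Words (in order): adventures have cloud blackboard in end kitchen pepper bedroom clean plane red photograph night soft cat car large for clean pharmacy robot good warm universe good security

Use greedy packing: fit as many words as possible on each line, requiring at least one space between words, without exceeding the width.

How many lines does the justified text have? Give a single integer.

Line 1: ['adventures', 'have'] (min_width=15, slack=0)
Line 2: ['cloud'] (min_width=5, slack=10)
Line 3: ['blackboard', 'in'] (min_width=13, slack=2)
Line 4: ['end', 'kitchen'] (min_width=11, slack=4)
Line 5: ['pepper', 'bedroom'] (min_width=14, slack=1)
Line 6: ['clean', 'plane', 'red'] (min_width=15, slack=0)
Line 7: ['photograph'] (min_width=10, slack=5)
Line 8: ['night', 'soft', 'cat'] (min_width=14, slack=1)
Line 9: ['car', 'large', 'for'] (min_width=13, slack=2)
Line 10: ['clean', 'pharmacy'] (min_width=14, slack=1)
Line 11: ['robot', 'good', 'warm'] (min_width=15, slack=0)
Line 12: ['universe', 'good'] (min_width=13, slack=2)
Line 13: ['security'] (min_width=8, slack=7)
Total lines: 13

Answer: 13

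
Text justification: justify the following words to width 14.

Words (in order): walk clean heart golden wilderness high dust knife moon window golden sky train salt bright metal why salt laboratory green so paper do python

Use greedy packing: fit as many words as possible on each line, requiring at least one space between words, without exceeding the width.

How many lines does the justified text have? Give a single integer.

Answer: 12

Derivation:
Line 1: ['walk', 'clean'] (min_width=10, slack=4)
Line 2: ['heart', 'golden'] (min_width=12, slack=2)
Line 3: ['wilderness'] (min_width=10, slack=4)
Line 4: ['high', 'dust'] (min_width=9, slack=5)
Line 5: ['knife', 'moon'] (min_width=10, slack=4)
Line 6: ['window', 'golden'] (min_width=13, slack=1)
Line 7: ['sky', 'train', 'salt'] (min_width=14, slack=0)
Line 8: ['bright', 'metal'] (min_width=12, slack=2)
Line 9: ['why', 'salt'] (min_width=8, slack=6)
Line 10: ['laboratory'] (min_width=10, slack=4)
Line 11: ['green', 'so', 'paper'] (min_width=14, slack=0)
Line 12: ['do', 'python'] (min_width=9, slack=5)
Total lines: 12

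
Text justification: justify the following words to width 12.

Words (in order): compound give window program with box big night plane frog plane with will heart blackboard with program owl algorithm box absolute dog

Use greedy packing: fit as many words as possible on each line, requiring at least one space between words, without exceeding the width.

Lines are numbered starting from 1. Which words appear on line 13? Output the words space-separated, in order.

Answer: box absolute

Derivation:
Line 1: ['compound'] (min_width=8, slack=4)
Line 2: ['give', 'window'] (min_width=11, slack=1)
Line 3: ['program', 'with'] (min_width=12, slack=0)
Line 4: ['box', 'big'] (min_width=7, slack=5)
Line 5: ['night', 'plane'] (min_width=11, slack=1)
Line 6: ['frog', 'plane'] (min_width=10, slack=2)
Line 7: ['with', 'will'] (min_width=9, slack=3)
Line 8: ['heart'] (min_width=5, slack=7)
Line 9: ['blackboard'] (min_width=10, slack=2)
Line 10: ['with', 'program'] (min_width=12, slack=0)
Line 11: ['owl'] (min_width=3, slack=9)
Line 12: ['algorithm'] (min_width=9, slack=3)
Line 13: ['box', 'absolute'] (min_width=12, slack=0)
Line 14: ['dog'] (min_width=3, slack=9)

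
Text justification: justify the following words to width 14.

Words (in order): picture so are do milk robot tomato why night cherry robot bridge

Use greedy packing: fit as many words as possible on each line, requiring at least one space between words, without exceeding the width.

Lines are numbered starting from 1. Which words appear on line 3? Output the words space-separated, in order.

Line 1: ['picture', 'so', 'are'] (min_width=14, slack=0)
Line 2: ['do', 'milk', 'robot'] (min_width=13, slack=1)
Line 3: ['tomato', 'why'] (min_width=10, slack=4)
Line 4: ['night', 'cherry'] (min_width=12, slack=2)
Line 5: ['robot', 'bridge'] (min_width=12, slack=2)

Answer: tomato why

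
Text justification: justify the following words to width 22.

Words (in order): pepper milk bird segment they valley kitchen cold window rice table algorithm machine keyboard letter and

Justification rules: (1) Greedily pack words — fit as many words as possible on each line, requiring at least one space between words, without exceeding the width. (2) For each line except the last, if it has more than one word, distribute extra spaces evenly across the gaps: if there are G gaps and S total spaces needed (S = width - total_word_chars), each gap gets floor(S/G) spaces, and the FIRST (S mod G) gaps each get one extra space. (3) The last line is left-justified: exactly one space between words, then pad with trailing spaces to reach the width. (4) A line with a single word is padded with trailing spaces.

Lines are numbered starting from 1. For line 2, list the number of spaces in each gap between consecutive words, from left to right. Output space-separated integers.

Line 1: ['pepper', 'milk', 'bird'] (min_width=16, slack=6)
Line 2: ['segment', 'they', 'valley'] (min_width=19, slack=3)
Line 3: ['kitchen', 'cold', 'window'] (min_width=19, slack=3)
Line 4: ['rice', 'table', 'algorithm'] (min_width=20, slack=2)
Line 5: ['machine', 'keyboard'] (min_width=16, slack=6)
Line 6: ['letter', 'and'] (min_width=10, slack=12)

Answer: 3 2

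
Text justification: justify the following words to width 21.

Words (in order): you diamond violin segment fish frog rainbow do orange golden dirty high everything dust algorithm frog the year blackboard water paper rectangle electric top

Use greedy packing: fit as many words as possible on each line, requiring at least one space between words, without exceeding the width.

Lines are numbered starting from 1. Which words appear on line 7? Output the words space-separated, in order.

Line 1: ['you', 'diamond', 'violin'] (min_width=18, slack=3)
Line 2: ['segment', 'fish', 'frog'] (min_width=17, slack=4)
Line 3: ['rainbow', 'do', 'orange'] (min_width=17, slack=4)
Line 4: ['golden', 'dirty', 'high'] (min_width=17, slack=4)
Line 5: ['everything', 'dust'] (min_width=15, slack=6)
Line 6: ['algorithm', 'frog', 'the'] (min_width=18, slack=3)
Line 7: ['year', 'blackboard', 'water'] (min_width=21, slack=0)
Line 8: ['paper', 'rectangle'] (min_width=15, slack=6)
Line 9: ['electric', 'top'] (min_width=12, slack=9)

Answer: year blackboard water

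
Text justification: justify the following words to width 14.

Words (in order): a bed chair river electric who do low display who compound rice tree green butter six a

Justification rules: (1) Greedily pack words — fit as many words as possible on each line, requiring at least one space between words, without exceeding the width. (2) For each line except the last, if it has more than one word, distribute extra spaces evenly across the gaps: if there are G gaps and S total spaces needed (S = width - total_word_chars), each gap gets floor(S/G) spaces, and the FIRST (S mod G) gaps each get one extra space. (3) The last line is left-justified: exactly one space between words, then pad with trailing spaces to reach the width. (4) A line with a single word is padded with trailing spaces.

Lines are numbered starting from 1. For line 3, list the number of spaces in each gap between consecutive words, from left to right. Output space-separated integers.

Line 1: ['a', 'bed', 'chair'] (min_width=11, slack=3)
Line 2: ['river', 'electric'] (min_width=14, slack=0)
Line 3: ['who', 'do', 'low'] (min_width=10, slack=4)
Line 4: ['display', 'who'] (min_width=11, slack=3)
Line 5: ['compound', 'rice'] (min_width=13, slack=1)
Line 6: ['tree', 'green'] (min_width=10, slack=4)
Line 7: ['butter', 'six', 'a'] (min_width=12, slack=2)

Answer: 3 3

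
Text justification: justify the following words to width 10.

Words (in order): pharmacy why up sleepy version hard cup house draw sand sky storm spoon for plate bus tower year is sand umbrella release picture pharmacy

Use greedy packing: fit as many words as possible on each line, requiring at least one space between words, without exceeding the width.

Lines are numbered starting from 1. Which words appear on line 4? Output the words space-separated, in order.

Line 1: ['pharmacy'] (min_width=8, slack=2)
Line 2: ['why', 'up'] (min_width=6, slack=4)
Line 3: ['sleepy'] (min_width=6, slack=4)
Line 4: ['version'] (min_width=7, slack=3)
Line 5: ['hard', 'cup'] (min_width=8, slack=2)
Line 6: ['house', 'draw'] (min_width=10, slack=0)
Line 7: ['sand', 'sky'] (min_width=8, slack=2)
Line 8: ['storm'] (min_width=5, slack=5)
Line 9: ['spoon', 'for'] (min_width=9, slack=1)
Line 10: ['plate', 'bus'] (min_width=9, slack=1)
Line 11: ['tower', 'year'] (min_width=10, slack=0)
Line 12: ['is', 'sand'] (min_width=7, slack=3)
Line 13: ['umbrella'] (min_width=8, slack=2)
Line 14: ['release'] (min_width=7, slack=3)
Line 15: ['picture'] (min_width=7, slack=3)
Line 16: ['pharmacy'] (min_width=8, slack=2)

Answer: version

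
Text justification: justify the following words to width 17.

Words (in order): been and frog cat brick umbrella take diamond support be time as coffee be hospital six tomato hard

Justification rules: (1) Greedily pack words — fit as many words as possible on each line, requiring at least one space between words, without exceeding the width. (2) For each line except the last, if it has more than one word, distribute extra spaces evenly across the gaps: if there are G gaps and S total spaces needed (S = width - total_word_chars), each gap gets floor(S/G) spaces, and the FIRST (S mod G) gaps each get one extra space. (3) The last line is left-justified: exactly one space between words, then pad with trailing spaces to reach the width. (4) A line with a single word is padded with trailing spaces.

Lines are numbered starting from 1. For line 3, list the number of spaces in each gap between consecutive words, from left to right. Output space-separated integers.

Line 1: ['been', 'and', 'frog', 'cat'] (min_width=17, slack=0)
Line 2: ['brick', 'umbrella'] (min_width=14, slack=3)
Line 3: ['take', 'diamond'] (min_width=12, slack=5)
Line 4: ['support', 'be', 'time'] (min_width=15, slack=2)
Line 5: ['as', 'coffee', 'be'] (min_width=12, slack=5)
Line 6: ['hospital', 'six'] (min_width=12, slack=5)
Line 7: ['tomato', 'hard'] (min_width=11, slack=6)

Answer: 6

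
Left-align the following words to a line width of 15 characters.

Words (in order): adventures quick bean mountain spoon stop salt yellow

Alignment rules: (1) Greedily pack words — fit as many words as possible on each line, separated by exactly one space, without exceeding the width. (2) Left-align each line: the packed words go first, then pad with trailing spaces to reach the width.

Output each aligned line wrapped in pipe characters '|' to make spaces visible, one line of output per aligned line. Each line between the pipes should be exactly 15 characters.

Line 1: ['adventures'] (min_width=10, slack=5)
Line 2: ['quick', 'bean'] (min_width=10, slack=5)
Line 3: ['mountain', 'spoon'] (min_width=14, slack=1)
Line 4: ['stop', 'salt'] (min_width=9, slack=6)
Line 5: ['yellow'] (min_width=6, slack=9)

Answer: |adventures     |
|quick bean     |
|mountain spoon |
|stop salt      |
|yellow         |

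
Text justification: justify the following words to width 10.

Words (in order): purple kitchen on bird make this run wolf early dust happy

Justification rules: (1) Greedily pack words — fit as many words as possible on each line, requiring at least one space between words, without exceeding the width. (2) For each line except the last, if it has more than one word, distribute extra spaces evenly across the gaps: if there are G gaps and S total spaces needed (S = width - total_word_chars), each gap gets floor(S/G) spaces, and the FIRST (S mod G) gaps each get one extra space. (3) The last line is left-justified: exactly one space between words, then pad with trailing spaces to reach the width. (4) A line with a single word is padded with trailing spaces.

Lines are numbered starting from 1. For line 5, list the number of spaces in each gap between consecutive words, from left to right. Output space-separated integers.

Line 1: ['purple'] (min_width=6, slack=4)
Line 2: ['kitchen', 'on'] (min_width=10, slack=0)
Line 3: ['bird', 'make'] (min_width=9, slack=1)
Line 4: ['this', 'run'] (min_width=8, slack=2)
Line 5: ['wolf', 'early'] (min_width=10, slack=0)
Line 6: ['dust', 'happy'] (min_width=10, slack=0)

Answer: 1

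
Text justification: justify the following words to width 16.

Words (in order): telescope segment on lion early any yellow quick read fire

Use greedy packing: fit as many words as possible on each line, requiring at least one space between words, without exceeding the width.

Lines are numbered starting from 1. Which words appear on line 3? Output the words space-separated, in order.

Line 1: ['telescope'] (min_width=9, slack=7)
Line 2: ['segment', 'on', 'lion'] (min_width=15, slack=1)
Line 3: ['early', 'any', 'yellow'] (min_width=16, slack=0)
Line 4: ['quick', 'read', 'fire'] (min_width=15, slack=1)

Answer: early any yellow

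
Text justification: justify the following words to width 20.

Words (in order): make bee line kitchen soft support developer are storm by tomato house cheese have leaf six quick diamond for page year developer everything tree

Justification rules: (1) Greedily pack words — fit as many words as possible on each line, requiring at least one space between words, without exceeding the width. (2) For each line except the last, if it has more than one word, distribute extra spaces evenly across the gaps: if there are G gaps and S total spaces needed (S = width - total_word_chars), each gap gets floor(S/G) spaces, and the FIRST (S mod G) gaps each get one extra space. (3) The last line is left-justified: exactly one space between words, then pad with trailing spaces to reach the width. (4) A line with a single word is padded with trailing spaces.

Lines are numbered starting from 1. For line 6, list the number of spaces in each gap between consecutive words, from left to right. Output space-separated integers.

Line 1: ['make', 'bee', 'line'] (min_width=13, slack=7)
Line 2: ['kitchen', 'soft', 'support'] (min_width=20, slack=0)
Line 3: ['developer', 'are', 'storm'] (min_width=19, slack=1)
Line 4: ['by', 'tomato', 'house'] (min_width=15, slack=5)
Line 5: ['cheese', 'have', 'leaf', 'six'] (min_width=20, slack=0)
Line 6: ['quick', 'diamond', 'for'] (min_width=17, slack=3)
Line 7: ['page', 'year', 'developer'] (min_width=19, slack=1)
Line 8: ['everything', 'tree'] (min_width=15, slack=5)

Answer: 3 2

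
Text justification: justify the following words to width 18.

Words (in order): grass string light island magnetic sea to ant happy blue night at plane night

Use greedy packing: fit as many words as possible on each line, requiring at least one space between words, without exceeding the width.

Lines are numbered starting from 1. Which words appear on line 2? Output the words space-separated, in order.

Answer: island magnetic

Derivation:
Line 1: ['grass', 'string', 'light'] (min_width=18, slack=0)
Line 2: ['island', 'magnetic'] (min_width=15, slack=3)
Line 3: ['sea', 'to', 'ant', 'happy'] (min_width=16, slack=2)
Line 4: ['blue', 'night', 'at'] (min_width=13, slack=5)
Line 5: ['plane', 'night'] (min_width=11, slack=7)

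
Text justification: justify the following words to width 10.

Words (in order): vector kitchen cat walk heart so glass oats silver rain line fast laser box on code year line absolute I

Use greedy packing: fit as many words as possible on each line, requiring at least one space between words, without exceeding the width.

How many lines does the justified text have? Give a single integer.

Answer: 12

Derivation:
Line 1: ['vector'] (min_width=6, slack=4)
Line 2: ['kitchen'] (min_width=7, slack=3)
Line 3: ['cat', 'walk'] (min_width=8, slack=2)
Line 4: ['heart', 'so'] (min_width=8, slack=2)
Line 5: ['glass', 'oats'] (min_width=10, slack=0)
Line 6: ['silver'] (min_width=6, slack=4)
Line 7: ['rain', 'line'] (min_width=9, slack=1)
Line 8: ['fast', 'laser'] (min_width=10, slack=0)
Line 9: ['box', 'on'] (min_width=6, slack=4)
Line 10: ['code', 'year'] (min_width=9, slack=1)
Line 11: ['line'] (min_width=4, slack=6)
Line 12: ['absolute', 'I'] (min_width=10, slack=0)
Total lines: 12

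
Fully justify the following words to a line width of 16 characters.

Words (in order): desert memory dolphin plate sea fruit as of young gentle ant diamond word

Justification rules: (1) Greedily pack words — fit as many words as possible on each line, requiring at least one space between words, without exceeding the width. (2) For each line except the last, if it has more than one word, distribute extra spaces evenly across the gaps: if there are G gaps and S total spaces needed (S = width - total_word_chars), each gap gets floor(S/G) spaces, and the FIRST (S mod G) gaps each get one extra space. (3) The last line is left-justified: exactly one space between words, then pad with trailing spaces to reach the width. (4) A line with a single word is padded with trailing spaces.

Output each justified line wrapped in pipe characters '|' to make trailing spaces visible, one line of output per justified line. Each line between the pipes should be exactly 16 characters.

Line 1: ['desert', 'memory'] (min_width=13, slack=3)
Line 2: ['dolphin', 'plate'] (min_width=13, slack=3)
Line 3: ['sea', 'fruit', 'as', 'of'] (min_width=15, slack=1)
Line 4: ['young', 'gentle', 'ant'] (min_width=16, slack=0)
Line 5: ['diamond', 'word'] (min_width=12, slack=4)

Answer: |desert    memory|
|dolphin    plate|
|sea  fruit as of|
|young gentle ant|
|diamond word    |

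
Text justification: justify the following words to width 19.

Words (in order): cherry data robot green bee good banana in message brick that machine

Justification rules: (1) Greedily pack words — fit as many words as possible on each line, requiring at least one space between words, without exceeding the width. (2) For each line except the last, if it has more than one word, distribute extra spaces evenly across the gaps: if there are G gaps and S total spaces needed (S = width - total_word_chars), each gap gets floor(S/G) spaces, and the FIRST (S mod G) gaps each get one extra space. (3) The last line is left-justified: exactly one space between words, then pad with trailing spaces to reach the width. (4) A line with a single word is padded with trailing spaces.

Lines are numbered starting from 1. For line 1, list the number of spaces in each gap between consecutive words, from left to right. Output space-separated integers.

Line 1: ['cherry', 'data', 'robot'] (min_width=17, slack=2)
Line 2: ['green', 'bee', 'good'] (min_width=14, slack=5)
Line 3: ['banana', 'in', 'message'] (min_width=17, slack=2)
Line 4: ['brick', 'that', 'machine'] (min_width=18, slack=1)

Answer: 2 2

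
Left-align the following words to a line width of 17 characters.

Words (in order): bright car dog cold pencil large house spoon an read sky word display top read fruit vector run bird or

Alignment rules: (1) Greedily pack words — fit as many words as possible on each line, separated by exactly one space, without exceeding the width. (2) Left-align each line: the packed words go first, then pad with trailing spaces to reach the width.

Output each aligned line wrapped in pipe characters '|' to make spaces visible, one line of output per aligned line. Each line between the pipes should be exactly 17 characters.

Line 1: ['bright', 'car', 'dog'] (min_width=14, slack=3)
Line 2: ['cold', 'pencil', 'large'] (min_width=17, slack=0)
Line 3: ['house', 'spoon', 'an'] (min_width=14, slack=3)
Line 4: ['read', 'sky', 'word'] (min_width=13, slack=4)
Line 5: ['display', 'top', 'read'] (min_width=16, slack=1)
Line 6: ['fruit', 'vector', 'run'] (min_width=16, slack=1)
Line 7: ['bird', 'or'] (min_width=7, slack=10)

Answer: |bright car dog   |
|cold pencil large|
|house spoon an   |
|read sky word    |
|display top read |
|fruit vector run |
|bird or          |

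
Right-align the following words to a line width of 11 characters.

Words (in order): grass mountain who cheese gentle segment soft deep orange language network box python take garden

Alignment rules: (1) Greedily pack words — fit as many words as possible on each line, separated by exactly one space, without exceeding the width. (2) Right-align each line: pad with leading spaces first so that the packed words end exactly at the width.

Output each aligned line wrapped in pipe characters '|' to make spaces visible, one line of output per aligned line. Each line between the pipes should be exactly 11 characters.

Answer: |      grass|
|   mountain|
| who cheese|
|     gentle|
|    segment|
|  soft deep|
|     orange|
|   language|
|network box|
|python take|
|     garden|

Derivation:
Line 1: ['grass'] (min_width=5, slack=6)
Line 2: ['mountain'] (min_width=8, slack=3)
Line 3: ['who', 'cheese'] (min_width=10, slack=1)
Line 4: ['gentle'] (min_width=6, slack=5)
Line 5: ['segment'] (min_width=7, slack=4)
Line 6: ['soft', 'deep'] (min_width=9, slack=2)
Line 7: ['orange'] (min_width=6, slack=5)
Line 8: ['language'] (min_width=8, slack=3)
Line 9: ['network', 'box'] (min_width=11, slack=0)
Line 10: ['python', 'take'] (min_width=11, slack=0)
Line 11: ['garden'] (min_width=6, slack=5)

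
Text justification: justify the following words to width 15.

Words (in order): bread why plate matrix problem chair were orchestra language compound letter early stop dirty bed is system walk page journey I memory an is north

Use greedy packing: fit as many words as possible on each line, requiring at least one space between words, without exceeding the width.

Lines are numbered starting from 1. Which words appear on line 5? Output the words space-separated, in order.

Answer: language

Derivation:
Line 1: ['bread', 'why', 'plate'] (min_width=15, slack=0)
Line 2: ['matrix', 'problem'] (min_width=14, slack=1)
Line 3: ['chair', 'were'] (min_width=10, slack=5)
Line 4: ['orchestra'] (min_width=9, slack=6)
Line 5: ['language'] (min_width=8, slack=7)
Line 6: ['compound', 'letter'] (min_width=15, slack=0)
Line 7: ['early', 'stop'] (min_width=10, slack=5)
Line 8: ['dirty', 'bed', 'is'] (min_width=12, slack=3)
Line 9: ['system', 'walk'] (min_width=11, slack=4)
Line 10: ['page', 'journey', 'I'] (min_width=14, slack=1)
Line 11: ['memory', 'an', 'is'] (min_width=12, slack=3)
Line 12: ['north'] (min_width=5, slack=10)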